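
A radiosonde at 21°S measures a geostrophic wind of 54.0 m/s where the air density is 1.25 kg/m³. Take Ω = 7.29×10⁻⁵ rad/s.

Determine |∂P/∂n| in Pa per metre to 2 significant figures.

3.5×10⁻³ Pa/m

Coriolis parameter at 21°S:
f = 2Ω sin φ = 2 × 7.29×10⁻⁵ × sin 21° = 5.23×10⁻⁵ s⁻¹
Geostrophic balance rearranged: |∂P/∂n| = f ρ V_g
|∂P/∂n| = 5.23×10⁻⁵ × 1.25 × 54.0 = 3.53×10⁻³ Pa/m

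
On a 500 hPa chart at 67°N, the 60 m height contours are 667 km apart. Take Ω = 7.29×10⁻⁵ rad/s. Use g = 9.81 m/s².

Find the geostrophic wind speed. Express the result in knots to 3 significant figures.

12.8 knots

Coriolis parameter at 67°N:
f = 2Ω sin φ = 2 × 7.29×10⁻⁵ × sin 67° = 1.34×10⁻⁴ s⁻¹
Height gradient: |∂Z/∂n| = 60 m / 667000 m = 9.00×10⁻⁵
On a pressure surface, geostrophic balance gives V_g = (g/f)|∂Z/∂n|:
V_g = 9.81 × 9.00×10⁻⁵ / 1.34×10⁻⁴ = 6.58 m/s
Converting: 6.58 m/s × 1.944 = 12.8 knots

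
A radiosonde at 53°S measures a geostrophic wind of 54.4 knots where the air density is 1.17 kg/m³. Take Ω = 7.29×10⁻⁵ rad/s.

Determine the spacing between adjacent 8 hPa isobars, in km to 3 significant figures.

210 km

Coriolis parameter at 53°S:
f = 2Ω sin φ = 2 × 7.29×10⁻⁵ × sin 53° = 1.16×10⁻⁴ s⁻¹
Wind speed in SI: 54.4 knots = 28.0 m/s
Geostrophic balance rearranged: |∂P/∂n| = f ρ V_g
|∂P/∂n| = 1.16×10⁻⁴ × 1.17 × 28.0 = 3.81×10⁻³ Pa/m
Isobar spacing: Δn = ΔP/|∂P/∂n| = 800 Pa / 3.81×10⁻³ Pa/m = 209827 m ≈ 210 km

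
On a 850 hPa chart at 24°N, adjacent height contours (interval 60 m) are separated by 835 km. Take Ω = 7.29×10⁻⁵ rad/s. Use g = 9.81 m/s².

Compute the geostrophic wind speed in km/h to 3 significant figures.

42.8 km/h

Coriolis parameter at 24°N:
f = 2Ω sin φ = 2 × 7.29×10⁻⁵ × sin 24° = 5.93×10⁻⁵ s⁻¹
Height gradient: |∂Z/∂n| = 60 m / 835000 m = 7.19×10⁻⁵
On a pressure surface, geostrophic balance gives V_g = (g/f)|∂Z/∂n|:
V_g = 9.81 × 7.19×10⁻⁵ / 5.93×10⁻⁵ = 11.9 m/s
Converting: 11.9 m/s × 3.6 = 42.8 km/h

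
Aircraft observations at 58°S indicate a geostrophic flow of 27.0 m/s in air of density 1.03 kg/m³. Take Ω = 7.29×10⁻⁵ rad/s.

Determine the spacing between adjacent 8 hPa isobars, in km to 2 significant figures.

Coriolis parameter at 58°S:
f = 2Ω sin φ = 2 × 7.29×10⁻⁵ × sin 58° = 1.24×10⁻⁴ s⁻¹
Geostrophic balance rearranged: |∂P/∂n| = f ρ V_g
|∂P/∂n| = 1.24×10⁻⁴ × 1.03 × 27.0 = 3.44×10⁻³ Pa/m
Isobar spacing: Δn = ΔP/|∂P/∂n| = 800 Pa / 3.44×10⁻³ Pa/m = 232654 m ≈ 230 km

230 km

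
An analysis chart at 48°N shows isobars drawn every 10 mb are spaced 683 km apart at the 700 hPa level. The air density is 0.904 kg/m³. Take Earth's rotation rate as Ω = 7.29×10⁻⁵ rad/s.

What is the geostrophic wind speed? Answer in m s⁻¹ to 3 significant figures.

Coriolis parameter at 48°N:
f = 2Ω sin φ = 2 × 7.29×10⁻⁵ × sin 48° = 1.08×10⁻⁴ s⁻¹
Pressure gradient: |∂P/∂n| = 1000 Pa / 683000 m = 1.46×10⁻³ Pa/m
Geostrophic balance (pressure-gradient force = Coriolis force):
V_g = (1/(fρ)) |∂P/∂n| = 1.46×10⁻³ / (1.08×10⁻⁴ × 0.904) = 14.9 m/s

14.9 m s⁻¹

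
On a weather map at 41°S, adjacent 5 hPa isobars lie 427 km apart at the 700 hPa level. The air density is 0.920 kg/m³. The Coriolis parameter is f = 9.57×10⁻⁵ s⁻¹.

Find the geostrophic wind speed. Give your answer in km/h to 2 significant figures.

48 km/h

Pressure gradient: |∂P/∂n| = 500 Pa / 427000 m = 1.17×10⁻³ Pa/m
Geostrophic balance (pressure-gradient force = Coriolis force):
V_g = (1/(fρ)) |∂P/∂n| = 1.17×10⁻³ / (9.57×10⁻⁵ × 0.920) = 13.3 m/s
Converting: 13.3 m/s × 3.6 = 48 km/h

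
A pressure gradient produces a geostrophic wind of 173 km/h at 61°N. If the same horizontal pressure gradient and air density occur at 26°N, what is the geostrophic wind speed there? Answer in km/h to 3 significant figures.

With the same pressure gradient and density, V_g ∝ 1/f ∝ 1/sin φ.
V₂ = V₁ · sin φ₁ / sin φ₂ = 173 × sin 61° / sin 26°
V₂ = 173 × 0.8746/0.4384 = 345 km/h

345 km/h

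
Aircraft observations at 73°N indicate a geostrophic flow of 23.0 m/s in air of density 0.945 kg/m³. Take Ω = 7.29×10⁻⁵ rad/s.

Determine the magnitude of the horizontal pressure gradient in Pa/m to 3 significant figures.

3.03×10⁻³ Pa/m

Coriolis parameter at 73°N:
f = 2Ω sin φ = 2 × 7.29×10⁻⁵ × sin 73° = 1.39×10⁻⁴ s⁻¹
Geostrophic balance rearranged: |∂P/∂n| = f ρ V_g
|∂P/∂n| = 1.39×10⁻⁴ × 0.945 × 23.0 = 3.03×10⁻³ Pa/m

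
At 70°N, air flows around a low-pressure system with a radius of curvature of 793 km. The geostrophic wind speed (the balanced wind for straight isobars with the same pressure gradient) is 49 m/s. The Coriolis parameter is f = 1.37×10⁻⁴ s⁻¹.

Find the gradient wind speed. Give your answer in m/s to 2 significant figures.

37 m/s

Around a low, centrifugal force acts outward with Coriolis, so pressure-gradient force balances both:
(1/ρ)|∂P/∂n| = fV + V²/R  →  V² + fR·V − fR·V_g = 0
With fR = 1.37×10⁻⁴ × 793×10³ m = 109 m/s:
V = [−fR + √((fR)² + 4 fR V_g)]/2 = [−109 + √(109² + 4×109×49)]/2 = 36.6 m/s
Subgeostrophic (V < V_g = 49 m/s), as expected around a low.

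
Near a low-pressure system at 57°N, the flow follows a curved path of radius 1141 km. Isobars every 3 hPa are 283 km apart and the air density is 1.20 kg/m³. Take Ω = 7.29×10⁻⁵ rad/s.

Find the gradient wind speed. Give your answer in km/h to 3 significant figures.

Coriolis parameter at 57°N:
f = 2Ω sin φ = 2 × 7.29×10⁻⁵ × sin 57° = 1.22×10⁻⁴ s⁻¹
Pressure gradient: |∂P/∂n| = 300 Pa / 283000 m = 1.06×10⁻³ Pa/m
Geostrophic speed: V_g = |∂P/∂n|/(fρ) = 1.06×10⁻³/(1.22×10⁻⁴ × 1.20) = 7.22 m/s
Around a low, centrifugal force acts outward with Coriolis, so pressure-gradient force balances both:
(1/ρ)|∂P/∂n| = fV + V²/R  →  V² + fR·V − fR·V_g = 0
With fR = 1.22×10⁻⁴ × 1141×10³ m = 140 m/s:
V = [−fR + √((fR)² + 4 fR V_g)]/2 = [−140 + √(140² + 4×140×7.22)]/2 = 6.88 m/s
Subgeostrophic (V < V_g = 7.22 m/s), as expected around a low.
Converting: 6.88 m/s × 3.6 = 24.8 km/h

24.8 km/h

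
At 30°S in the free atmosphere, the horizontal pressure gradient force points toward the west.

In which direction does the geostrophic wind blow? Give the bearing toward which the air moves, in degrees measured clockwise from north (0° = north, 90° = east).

180°

The pressure-gradient force points toward the west (bearing 270°).
Geostrophic balance: in the Southern Hemisphere the Coriolis force deflects motion to the left, so the geostrophic wind blows 90° to the left of the pressure-gradient force (low pressure on the right).
Rotating 270° by 90° counterclockwise gives 180° — the wind blows toward the south.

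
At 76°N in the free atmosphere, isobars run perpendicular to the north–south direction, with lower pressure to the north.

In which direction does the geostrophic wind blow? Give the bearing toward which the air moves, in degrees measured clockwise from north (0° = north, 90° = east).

090°

The pressure-gradient force points toward the north (bearing 000°).
Geostrophic balance: in the Northern Hemisphere the Coriolis force deflects motion to the right, so the geostrophic wind blows 90° to the right of the pressure-gradient force (low pressure on the left).
Rotating 000° by 90° clockwise gives 090° — the wind blows toward the east.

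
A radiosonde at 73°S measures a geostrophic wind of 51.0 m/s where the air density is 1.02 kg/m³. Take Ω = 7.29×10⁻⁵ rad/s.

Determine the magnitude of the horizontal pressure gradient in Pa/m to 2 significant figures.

7.3×10⁻³ Pa/m

Coriolis parameter at 73°S:
f = 2Ω sin φ = 2 × 7.29×10⁻⁵ × sin 73° = 1.39×10⁻⁴ s⁻¹
Geostrophic balance rearranged: |∂P/∂n| = f ρ V_g
|∂P/∂n| = 1.39×10⁻⁴ × 1.02 × 51.0 = 7.25×10⁻³ Pa/m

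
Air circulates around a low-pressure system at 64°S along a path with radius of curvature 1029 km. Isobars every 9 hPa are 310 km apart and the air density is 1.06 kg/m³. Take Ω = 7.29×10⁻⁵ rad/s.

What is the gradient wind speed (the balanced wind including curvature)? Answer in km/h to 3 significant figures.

66.2 km/h

Coriolis parameter at 64°S:
f = 2Ω sin φ = 2 × 7.29×10⁻⁵ × sin 64° = 1.31×10⁻⁴ s⁻¹
Pressure gradient: |∂P/∂n| = 900 Pa / 310000 m = 2.90×10⁻³ Pa/m
Geostrophic speed: V_g = |∂P/∂n|/(fρ) = 2.90×10⁻³/(1.31×10⁻⁴ × 1.06) = 20.9 m/s
Around a low, centrifugal force acts outward with Coriolis, so pressure-gradient force balances both:
(1/ρ)|∂P/∂n| = fV + V²/R  →  V² + fR·V − fR·V_g = 0
With fR = 1.31×10⁻⁴ × 1029×10³ m = 135 m/s:
V = [−fR + √((fR)² + 4 fR V_g)]/2 = [−135 + √(135² + 4×135×20.9)]/2 = 18.4 m/s
Subgeostrophic (V < V_g = 20.9 m/s), as expected around a low.
Converting: 18.4 m/s × 3.6 = 66.2 km/h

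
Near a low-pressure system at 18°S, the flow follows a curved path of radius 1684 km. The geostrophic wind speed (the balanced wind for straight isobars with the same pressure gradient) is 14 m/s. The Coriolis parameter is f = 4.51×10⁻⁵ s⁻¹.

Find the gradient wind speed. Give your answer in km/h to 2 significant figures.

43 km/h

Around a low, centrifugal force acts outward with Coriolis, so pressure-gradient force balances both:
(1/ρ)|∂P/∂n| = fV + V²/R  →  V² + fR·V − fR·V_g = 0
With fR = 4.51×10⁻⁵ × 1684×10³ m = 75.9 m/s:
V = [−fR + √((fR)² + 4 fR V_g)]/2 = [−75.9 + √(75.9² + 4×75.9×14)]/2 = 12.1 m/s
Subgeostrophic (V < V_g = 14 m/s), as expected around a low.
Converting: 12.1 m/s × 3.6 = 43 km/h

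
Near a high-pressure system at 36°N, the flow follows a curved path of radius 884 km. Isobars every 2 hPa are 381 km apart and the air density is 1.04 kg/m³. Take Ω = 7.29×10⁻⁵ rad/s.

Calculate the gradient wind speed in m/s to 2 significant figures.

6.4 m/s

Coriolis parameter at 36°N:
f = 2Ω sin φ = 2 × 7.29×10⁻⁵ × sin 36° = 8.57×10⁻⁵ s⁻¹
Pressure gradient: |∂P/∂n| = 200 Pa / 381000 m = 5.25×10⁻⁴ Pa/m
Geostrophic speed: V_g = |∂P/∂n|/(fρ) = 5.25×10⁻⁴/(8.57×10⁻⁵ × 1.04) = 5.89 m/s
Around a high, pressure-gradient force acts outward with centrifugal, so Coriolis balances both:
fV = (1/ρ)|∂P/∂n| + V²/R  →  V² − fR·V + fR·V_g = 0
With fR = 8.57×10⁻⁵ × 884×10³ m = 75.8 m/s:
V = [fR − √((fR)² − 4 fR V_g)]/2 = [75.8 − √(75.8² − 4×75.8×5.89)]/2 = 6.44 m/s
Supergeostrophic (V > V_g = 5.89 m/s), as expected around a high.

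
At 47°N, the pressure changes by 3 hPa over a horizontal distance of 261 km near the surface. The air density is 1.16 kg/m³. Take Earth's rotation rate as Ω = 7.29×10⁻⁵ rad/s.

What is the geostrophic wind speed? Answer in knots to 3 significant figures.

Coriolis parameter at 47°N:
f = 2Ω sin φ = 2 × 7.29×10⁻⁵ × sin 47° = 1.07×10⁻⁴ s⁻¹
Pressure gradient: |∂P/∂n| = 300 Pa / 261000 m = 1.15×10⁻³ Pa/m
Geostrophic balance (pressure-gradient force = Coriolis force):
V_g = (1/(fρ)) |∂P/∂n| = 1.15×10⁻³ / (1.07×10⁻⁴ × 1.16) = 9.29 m/s
Converting: 9.29 m/s × 1.944 = 18.1 knots

18.1 knots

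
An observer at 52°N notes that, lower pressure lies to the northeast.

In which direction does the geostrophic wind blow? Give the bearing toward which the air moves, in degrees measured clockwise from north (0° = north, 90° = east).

The pressure-gradient force points toward the northeast (bearing 045°).
Geostrophic balance: in the Northern Hemisphere the Coriolis force deflects motion to the right, so the geostrophic wind blows 90° to the right of the pressure-gradient force (low pressure on the left).
Rotating 045° by 90° clockwise gives 135° — the wind blows toward the southeast.

135°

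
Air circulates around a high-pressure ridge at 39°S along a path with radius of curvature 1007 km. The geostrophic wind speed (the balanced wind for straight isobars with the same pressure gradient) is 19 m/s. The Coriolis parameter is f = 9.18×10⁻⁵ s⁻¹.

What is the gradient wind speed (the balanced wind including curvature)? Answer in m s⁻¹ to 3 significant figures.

26.7 m s⁻¹

Around a high, pressure-gradient force acts outward with centrifugal, so Coriolis balances both:
fV = (1/ρ)|∂P/∂n| + V²/R  →  V² − fR·V + fR·V_g = 0
With fR = 9.18×10⁻⁵ × 1007×10³ m = 92.4 m/s:
V = [fR − √((fR)² − 4 fR V_g)]/2 = [92.4 − √(92.4² − 4×92.4×19)]/2 = 26.7 m/s
Supergeostrophic (V > V_g = 19 m/s), as expected around a high.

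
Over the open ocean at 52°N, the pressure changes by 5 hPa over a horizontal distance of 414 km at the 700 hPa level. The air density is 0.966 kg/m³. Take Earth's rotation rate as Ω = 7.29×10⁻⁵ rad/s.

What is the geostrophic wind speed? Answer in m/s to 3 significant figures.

10.9 m/s

Coriolis parameter at 52°N:
f = 2Ω sin φ = 2 × 7.29×10⁻⁵ × sin 52° = 1.15×10⁻⁴ s⁻¹
Pressure gradient: |∂P/∂n| = 500 Pa / 414000 m = 1.21×10⁻³ Pa/m
Geostrophic balance (pressure-gradient force = Coriolis force):
V_g = (1/(fρ)) |∂P/∂n| = 1.21×10⁻³ / (1.15×10⁻⁴ × 0.966) = 10.9 m/s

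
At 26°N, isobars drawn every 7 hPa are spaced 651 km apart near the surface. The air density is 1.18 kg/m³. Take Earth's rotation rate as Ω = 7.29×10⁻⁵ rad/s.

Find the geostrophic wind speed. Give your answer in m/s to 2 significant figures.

Coriolis parameter at 26°N:
f = 2Ω sin φ = 2 × 7.29×10⁻⁵ × sin 26° = 6.39×10⁻⁵ s⁻¹
Pressure gradient: |∂P/∂n| = 700 Pa / 651000 m = 1.08×10⁻³ Pa/m
Geostrophic balance (pressure-gradient force = Coriolis force):
V_g = (1/(fρ)) |∂P/∂n| = 1.08×10⁻³ / (6.39×10⁻⁵ × 1.18) = 14.3 m/s

14 m/s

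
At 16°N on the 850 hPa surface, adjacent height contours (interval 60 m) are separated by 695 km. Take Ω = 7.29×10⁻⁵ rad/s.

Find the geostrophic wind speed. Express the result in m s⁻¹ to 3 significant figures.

21.1 m s⁻¹

Coriolis parameter at 16°N:
f = 2Ω sin φ = 2 × 7.29×10⁻⁵ × sin 16° = 4.02×10⁻⁵ s⁻¹
Height gradient: |∂Z/∂n| = 60 m / 695000 m = 8.63×10⁻⁵
On a pressure surface, geostrophic balance gives V_g = (g/f)|∂Z/∂n|:
V_g = 9.81 × 8.63×10⁻⁵ / 4.02×10⁻⁵ = 21.1 m/s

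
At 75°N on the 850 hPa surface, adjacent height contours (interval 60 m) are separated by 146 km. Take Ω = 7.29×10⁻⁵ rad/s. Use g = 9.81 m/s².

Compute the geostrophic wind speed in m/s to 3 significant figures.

Coriolis parameter at 75°N:
f = 2Ω sin φ = 2 × 7.29×10⁻⁵ × sin 75° = 1.41×10⁻⁴ s⁻¹
Height gradient: |∂Z/∂n| = 60 m / 146000 m = 4.11×10⁻⁴
On a pressure surface, geostrophic balance gives V_g = (g/f)|∂Z/∂n|:
V_g = 9.81 × 4.11×10⁻⁴ / 1.41×10⁻⁴ = 28.6 m/s

28.6 m/s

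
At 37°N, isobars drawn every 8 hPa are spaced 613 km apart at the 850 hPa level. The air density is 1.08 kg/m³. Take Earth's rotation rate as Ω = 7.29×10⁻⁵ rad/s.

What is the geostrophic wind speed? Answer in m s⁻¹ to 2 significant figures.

Coriolis parameter at 37°N:
f = 2Ω sin φ = 2 × 7.29×10⁻⁵ × sin 37° = 8.77×10⁻⁵ s⁻¹
Pressure gradient: |∂P/∂n| = 800 Pa / 613000 m = 1.31×10⁻³ Pa/m
Geostrophic balance (pressure-gradient force = Coriolis force):
V_g = (1/(fρ)) |∂P/∂n| = 1.31×10⁻³ / (8.77×10⁻⁵ × 1.08) = 13.8 m/s

14 m s⁻¹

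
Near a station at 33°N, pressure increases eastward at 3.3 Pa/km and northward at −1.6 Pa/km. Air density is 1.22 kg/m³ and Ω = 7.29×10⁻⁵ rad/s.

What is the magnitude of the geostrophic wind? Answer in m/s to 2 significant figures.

Coriolis parameter at 33°N:
f = 2Ω sin φ = 2 × 7.29×10⁻⁵ × sin 33° = 7.94×10⁻⁵ s⁻¹
Component geostrophic relations (x east, y north):
u_g = −(1/(fρ)) ∂P/∂y,  v_g = (1/(fρ)) ∂P/∂x
u_g = −(−1.6×10⁻³)/(7.94×10⁻⁵ × 1.22) = 16.5 m/s;  v_g = (3.3×10⁻³)/(7.94×10⁻⁵ × 1.22) = 34.1 m/s
|V_g| = √(u_g² + v_g²) = 37.9 m/s

38 m/s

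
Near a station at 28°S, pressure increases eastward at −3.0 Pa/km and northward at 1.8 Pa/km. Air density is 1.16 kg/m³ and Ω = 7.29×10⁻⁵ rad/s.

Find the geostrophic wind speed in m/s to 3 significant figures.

Coriolis parameter at 28°S:
f = 2Ω sin φ = 2 × 7.29×10⁻⁵ × sin 28° = 6.84×10⁻⁵ s⁻¹
In the Southern Hemisphere f is negative: f = −6.84×10⁻⁵ s⁻¹.
Component geostrophic relations (x east, y north):
u_g = −(1/(fρ)) ∂P/∂y,  v_g = (1/(fρ)) ∂P/∂x
u_g = −(1.8×10⁻³)/(−6.84×10⁻⁵ × 1.16) = 22.7 m/s;  v_g = (−3.0×10⁻³)/(−6.84×10⁻⁵ × 1.16) = 37.8 m/s
|V_g| = √(u_g² + v_g²) = 44.1 m/s

44.1 m/s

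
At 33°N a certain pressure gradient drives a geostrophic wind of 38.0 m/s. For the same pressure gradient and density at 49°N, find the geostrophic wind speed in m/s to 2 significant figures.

With the same pressure gradient and density, V_g ∝ 1/f ∝ 1/sin φ.
V₂ = V₁ · sin φ₁ / sin φ₂ = 38.0 × sin 33° / sin 49°
V₂ = 38.0 × 0.5446/0.7547 = 27 m/s

27 m/s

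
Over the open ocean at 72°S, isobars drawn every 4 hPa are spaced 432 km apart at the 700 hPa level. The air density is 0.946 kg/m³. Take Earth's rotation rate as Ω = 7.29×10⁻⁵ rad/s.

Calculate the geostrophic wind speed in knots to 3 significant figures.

Coriolis parameter at 72°S:
f = 2Ω sin φ = 2 × 7.29×10⁻⁵ × sin 72° = 1.39×10⁻⁴ s⁻¹
Pressure gradient: |∂P/∂n| = 400 Pa / 432000 m = 9.26×10⁻⁴ Pa/m
Geostrophic balance (pressure-gradient force = Coriolis force):
V_g = (1/(fρ)) |∂P/∂n| = 9.26×10⁻⁴ / (1.39×10⁻⁴ × 0.946) = 7.06 m/s
Converting: 7.06 m/s × 1.944 = 13.7 knots

13.7 knots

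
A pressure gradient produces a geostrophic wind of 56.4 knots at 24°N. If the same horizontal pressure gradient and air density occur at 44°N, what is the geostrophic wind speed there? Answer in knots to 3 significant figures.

33.0 knots

With the same pressure gradient and density, V_g ∝ 1/f ∝ 1/sin φ.
V₂ = V₁ · sin φ₁ / sin φ₂ = 56.4 × sin 24° / sin 44°
V₂ = 56.4 × 0.4067/0.6947 = 33.0 knots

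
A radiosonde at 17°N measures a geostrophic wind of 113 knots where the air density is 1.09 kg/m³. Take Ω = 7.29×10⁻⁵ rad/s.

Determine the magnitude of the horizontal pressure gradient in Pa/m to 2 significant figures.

2.7×10⁻³ Pa/m

Coriolis parameter at 17°N:
f = 2Ω sin φ = 2 × 7.29×10⁻⁵ × sin 17° = 4.26×10⁻⁵ s⁻¹
Wind speed in SI: 113 knots = 58.1 m/s
Geostrophic balance rearranged: |∂P/∂n| = f ρ V_g
|∂P/∂n| = 4.26×10⁻⁵ × 1.09 × 58.1 = 2.70×10⁻³ Pa/m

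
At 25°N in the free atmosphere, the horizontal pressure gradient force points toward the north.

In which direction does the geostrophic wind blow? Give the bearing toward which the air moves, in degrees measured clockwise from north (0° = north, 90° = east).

The pressure-gradient force points toward the north (bearing 000°).
Geostrophic balance: in the Northern Hemisphere the Coriolis force deflects motion to the right, so the geostrophic wind blows 90° to the right of the pressure-gradient force (low pressure on the left).
Rotating 000° by 90° clockwise gives 090° — the wind blows toward the east.

090°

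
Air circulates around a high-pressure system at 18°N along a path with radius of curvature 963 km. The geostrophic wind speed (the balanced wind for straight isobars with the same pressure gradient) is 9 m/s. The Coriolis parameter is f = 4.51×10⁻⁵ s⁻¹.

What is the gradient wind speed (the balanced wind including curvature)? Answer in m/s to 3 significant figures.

12.7 m/s

Around a high, pressure-gradient force acts outward with centrifugal, so Coriolis balances both:
fV = (1/ρ)|∂P/∂n| + V²/R  →  V² − fR·V + fR·V_g = 0
With fR = 4.51×10⁻⁵ × 963×10³ m = 43.4 m/s:
V = [fR − √((fR)² − 4 fR V_g)]/2 = [43.4 − √(43.4² − 4×43.4×9)]/2 = 12.7 m/s
Supergeostrophic (V > V_g = 9 m/s), as expected around a high.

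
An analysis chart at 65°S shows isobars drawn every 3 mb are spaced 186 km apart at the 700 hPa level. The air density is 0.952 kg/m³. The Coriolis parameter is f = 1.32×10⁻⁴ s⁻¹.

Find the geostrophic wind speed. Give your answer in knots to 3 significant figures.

24.9 knots

Pressure gradient: |∂P/∂n| = 300 Pa / 186000 m = 1.61×10⁻³ Pa/m
Geostrophic balance (pressure-gradient force = Coriolis force):
V_g = (1/(fρ)) |∂P/∂n| = 1.61×10⁻³ / (1.32×10⁻⁴ × 0.952) = 12.8 m/s
Converting: 12.8 m/s × 1.944 = 24.9 knots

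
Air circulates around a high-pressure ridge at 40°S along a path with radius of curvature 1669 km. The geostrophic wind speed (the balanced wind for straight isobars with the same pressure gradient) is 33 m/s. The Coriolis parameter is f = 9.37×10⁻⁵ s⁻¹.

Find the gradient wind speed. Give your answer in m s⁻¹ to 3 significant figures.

47.3 m s⁻¹

Around a high, pressure-gradient force acts outward with centrifugal, so Coriolis balances both:
fV = (1/ρ)|∂P/∂n| + V²/R  →  V² − fR·V + fR·V_g = 0
With fR = 9.37×10⁻⁵ × 1669×10³ m = 156 m/s:
V = [fR − √((fR)² − 4 fR V_g)]/2 = [156 − √(156² − 4×156×33)]/2 = 47.3 m/s
Supergeostrophic (V > V_g = 33 m/s), as expected around a high.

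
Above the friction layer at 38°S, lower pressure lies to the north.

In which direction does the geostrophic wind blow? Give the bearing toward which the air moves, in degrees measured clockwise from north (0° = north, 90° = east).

270°

The pressure-gradient force points toward the north (bearing 000°).
Geostrophic balance: in the Southern Hemisphere the Coriolis force deflects motion to the left, so the geostrophic wind blows 90° to the left of the pressure-gradient force (low pressure on the right).
Rotating 000° by 90° counterclockwise gives 270° — the wind blows toward the west.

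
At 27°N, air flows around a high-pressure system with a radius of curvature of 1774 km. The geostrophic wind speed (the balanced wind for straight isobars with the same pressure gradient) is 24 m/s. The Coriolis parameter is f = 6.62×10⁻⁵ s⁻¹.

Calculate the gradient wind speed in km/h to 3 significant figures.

Around a high, pressure-gradient force acts outward with centrifugal, so Coriolis balances both:
fV = (1/ρ)|∂P/∂n| + V²/R  →  V² − fR·V + fR·V_g = 0
With fR = 6.62×10⁻⁵ × 1774×10³ m = 117 m/s:
V = [fR − √((fR)² − 4 fR V_g)]/2 = [117 − √(117² − 4×117×24)]/2 = 33.6 m/s
Supergeostrophic (V > V_g = 24 m/s), as expected around a high.
Converting: 33.6 m/s × 3.6 = 121 km/h

121 km/h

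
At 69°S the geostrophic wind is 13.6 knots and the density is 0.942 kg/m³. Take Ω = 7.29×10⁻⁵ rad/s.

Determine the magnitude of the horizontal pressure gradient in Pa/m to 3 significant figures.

8.97×10⁻⁴ Pa/m

Coriolis parameter at 69°S:
f = 2Ω sin φ = 2 × 7.29×10⁻⁵ × sin 69° = 1.36×10⁻⁴ s⁻¹
Wind speed in SI: 13.6 knots = 7.00 m/s
Geostrophic balance rearranged: |∂P/∂n| = f ρ V_g
|∂P/∂n| = 1.36×10⁻⁴ × 0.942 × 7.00 = 8.97×10⁻⁴ Pa/m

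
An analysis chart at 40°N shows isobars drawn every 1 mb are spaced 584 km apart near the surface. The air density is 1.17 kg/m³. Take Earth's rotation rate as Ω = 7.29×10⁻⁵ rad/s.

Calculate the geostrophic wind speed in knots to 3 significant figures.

3.04 knots

Coriolis parameter at 40°N:
f = 2Ω sin φ = 2 × 7.29×10⁻⁵ × sin 40° = 9.37×10⁻⁵ s⁻¹
Pressure gradient: |∂P/∂n| = 100 Pa / 584000 m = 1.71×10⁻⁴ Pa/m
Geostrophic balance (pressure-gradient force = Coriolis force):
V_g = (1/(fρ)) |∂P/∂n| = 1.71×10⁻⁴ / (9.37×10⁻⁵ × 1.17) = 1.56 m/s
Converting: 1.56 m/s × 1.944 = 3.04 knots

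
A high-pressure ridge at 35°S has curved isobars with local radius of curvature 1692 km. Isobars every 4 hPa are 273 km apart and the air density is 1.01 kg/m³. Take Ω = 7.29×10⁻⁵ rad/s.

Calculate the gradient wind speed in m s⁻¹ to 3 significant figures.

Coriolis parameter at 35°S:
f = 2Ω sin φ = 2 × 7.29×10⁻⁵ × sin 35° = 8.36×10⁻⁵ s⁻¹
Pressure gradient: |∂P/∂n| = 400 Pa / 273000 m = 1.47×10⁻³ Pa/m
Geostrophic speed: V_g = |∂P/∂n|/(fρ) = 1.47×10⁻³/(8.36×10⁻⁵ × 1.01) = 17.3 m/s
Around a high, pressure-gradient force acts outward with centrifugal, so Coriolis balances both:
fV = (1/ρ)|∂P/∂n| + V²/R  →  V² − fR·V + fR·V_g = 0
With fR = 8.36×10⁻⁵ × 1692×10³ m = 141 m/s:
V = [fR − √((fR)² − 4 fR V_g)]/2 = [141 − √(141² − 4×141×17.3)]/2 = 20.2 m/s
Supergeostrophic (V > V_g = 17.3 m/s), as expected around a high.

20.2 m s⁻¹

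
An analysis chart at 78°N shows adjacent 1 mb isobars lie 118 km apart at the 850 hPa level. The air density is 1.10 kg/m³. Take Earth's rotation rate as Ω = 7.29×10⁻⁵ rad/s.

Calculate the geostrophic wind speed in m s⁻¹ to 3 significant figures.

5.40 m s⁻¹

Coriolis parameter at 78°N:
f = 2Ω sin φ = 2 × 7.29×10⁻⁵ × sin 78° = 1.43×10⁻⁴ s⁻¹
Pressure gradient: |∂P/∂n| = 100 Pa / 118000 m = 8.47×10⁻⁴ Pa/m
Geostrophic balance (pressure-gradient force = Coriolis force):
V_g = (1/(fρ)) |∂P/∂n| = 8.47×10⁻⁴ / (1.43×10⁻⁴ × 1.10) = 5.40 m/s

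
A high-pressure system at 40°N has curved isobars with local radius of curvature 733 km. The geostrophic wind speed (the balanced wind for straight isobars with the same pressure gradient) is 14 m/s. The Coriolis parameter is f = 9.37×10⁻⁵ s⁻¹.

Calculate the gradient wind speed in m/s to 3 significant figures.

19.6 m/s

Around a high, pressure-gradient force acts outward with centrifugal, so Coriolis balances both:
fV = (1/ρ)|∂P/∂n| + V²/R  →  V² − fR·V + fR·V_g = 0
With fR = 9.37×10⁻⁵ × 733×10³ m = 68.7 m/s:
V = [fR − √((fR)² − 4 fR V_g)]/2 = [68.7 − √(68.7² − 4×68.7×14)]/2 = 19.6 m/s
Supergeostrophic (V > V_g = 14 m/s), as expected around a high.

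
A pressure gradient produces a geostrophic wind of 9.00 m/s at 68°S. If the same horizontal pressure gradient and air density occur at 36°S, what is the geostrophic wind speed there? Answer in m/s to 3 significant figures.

With the same pressure gradient and density, V_g ∝ 1/f ∝ 1/sin φ.
V₂ = V₁ · sin φ₁ / sin φ₂ = 9.00 × sin 68° / sin 36°
V₂ = 9.00 × 0.9272/0.5878 = 14.2 m/s

14.2 m/s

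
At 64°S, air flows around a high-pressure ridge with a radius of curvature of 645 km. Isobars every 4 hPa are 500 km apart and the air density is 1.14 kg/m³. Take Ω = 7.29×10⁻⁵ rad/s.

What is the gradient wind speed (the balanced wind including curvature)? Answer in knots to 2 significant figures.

11 knots

Coriolis parameter at 64°S:
f = 2Ω sin φ = 2 × 7.29×10⁻⁵ × sin 64° = 1.31×10⁻⁴ s⁻¹
Pressure gradient: |∂P/∂n| = 400 Pa / 500000 m = 8.00×10⁻⁴ Pa/m
Geostrophic speed: V_g = |∂P/∂n|/(fρ) = 8.00×10⁻⁴/(1.31×10⁻⁴ × 1.14) = 5.36 m/s
Around a high, pressure-gradient force acts outward with centrifugal, so Coriolis balances both:
fV = (1/ρ)|∂P/∂n| + V²/R  →  V² − fR·V + fR·V_g = 0
With fR = 1.31×10⁻⁴ × 645×10³ m = 84.5 m/s:
V = [fR − √((fR)² − 4 fR V_g)]/2 = [84.5 − √(84.5² − 4×84.5×5.36)]/2 = 5.75 m/s
Supergeostrophic (V > V_g = 5.36 m/s), as expected around a high.
Converting: 5.75 m/s × 1.944 = 11 knots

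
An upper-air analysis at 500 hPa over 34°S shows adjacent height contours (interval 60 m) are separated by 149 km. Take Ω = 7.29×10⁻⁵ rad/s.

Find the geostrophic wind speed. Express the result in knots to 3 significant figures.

94.2 knots

Coriolis parameter at 34°S:
f = 2Ω sin φ = 2 × 7.29×10⁻⁵ × sin 34° = 8.15×10⁻⁵ s⁻¹
Height gradient: |∂Z/∂n| = 60 m / 149000 m = 4.03×10⁻⁴
On a pressure surface, geostrophic balance gives V_g = (g/f)|∂Z/∂n|:
V_g = 9.81 × 4.03×10⁻⁴ / 8.15×10⁻⁵ = 48.5 m/s
Converting: 48.5 m/s × 1.944 = 94.2 knots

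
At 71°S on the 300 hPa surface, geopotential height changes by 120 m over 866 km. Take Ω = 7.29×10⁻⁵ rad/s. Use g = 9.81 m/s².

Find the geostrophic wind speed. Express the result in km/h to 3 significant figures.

Coriolis parameter at 71°S:
f = 2Ω sin φ = 2 × 7.29×10⁻⁵ × sin 71° = 1.38×10⁻⁴ s⁻¹
Height gradient: |∂Z/∂n| = 120 m / 866000 m = 1.39×10⁻⁴
On a pressure surface, geostrophic balance gives V_g = (g/f)|∂Z/∂n|:
V_g = 9.81 × 1.39×10⁻⁴ / 1.38×10⁻⁴ = 9.86 m/s
Converting: 9.86 m/s × 3.6 = 35.5 km/h

35.5 km/h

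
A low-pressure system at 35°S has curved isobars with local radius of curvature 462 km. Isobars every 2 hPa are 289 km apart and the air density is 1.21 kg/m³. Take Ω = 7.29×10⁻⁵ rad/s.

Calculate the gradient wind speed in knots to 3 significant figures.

Coriolis parameter at 35°S:
f = 2Ω sin φ = 2 × 7.29×10⁻⁵ × sin 35° = 8.36×10⁻⁵ s⁻¹
Pressure gradient: |∂P/∂n| = 200 Pa / 289000 m = 6.92×10⁻⁴ Pa/m
Geostrophic speed: V_g = |∂P/∂n|/(fρ) = 6.92×10⁻⁴/(8.36×10⁻⁵ × 1.21) = 6.84 m/s
Around a low, centrifugal force acts outward with Coriolis, so pressure-gradient force balances both:
(1/ρ)|∂P/∂n| = fV + V²/R  →  V² + fR·V − fR·V_g = 0
With fR = 8.36×10⁻⁵ × 462×10³ m = 38.6 m/s:
V = [−fR + √((fR)² + 4 fR V_g)]/2 = [−38.6 + √(38.6² + 4×38.6×6.84)]/2 = 5.93 m/s
Subgeostrophic (V < V_g = 6.84 m/s), as expected around a low.
Converting: 5.93 m/s × 1.944 = 11.5 knots

11.5 knots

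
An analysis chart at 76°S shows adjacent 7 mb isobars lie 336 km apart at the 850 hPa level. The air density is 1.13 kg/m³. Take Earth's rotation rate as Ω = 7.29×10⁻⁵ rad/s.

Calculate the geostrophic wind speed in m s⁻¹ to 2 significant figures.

Coriolis parameter at 76°S:
f = 2Ω sin φ = 2 × 7.29×10⁻⁵ × sin 76° = 1.41×10⁻⁴ s⁻¹
Pressure gradient: |∂P/∂n| = 700 Pa / 336000 m = 2.08×10⁻³ Pa/m
Geostrophic balance (pressure-gradient force = Coriolis force):
V_g = (1/(fρ)) |∂P/∂n| = 2.08×10⁻³ / (1.41×10⁻⁴ × 1.13) = 13.0 m/s

13 m s⁻¹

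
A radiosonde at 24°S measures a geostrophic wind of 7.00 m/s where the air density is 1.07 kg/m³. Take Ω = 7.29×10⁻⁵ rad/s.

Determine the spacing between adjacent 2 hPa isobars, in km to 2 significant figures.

Coriolis parameter at 24°S:
f = 2Ω sin φ = 2 × 7.29×10⁻⁵ × sin 24° = 5.93×10⁻⁵ s⁻¹
Geostrophic balance rearranged: |∂P/∂n| = f ρ V_g
|∂P/∂n| = 5.93×10⁻⁵ × 1.07 × 7.00 = 4.44×10⁻⁴ Pa/m
Isobar spacing: Δn = ΔP/|∂P/∂n| = 200 Pa / 4.44×10⁻⁴ Pa/m = 450275 m ≈ 450 km

450 km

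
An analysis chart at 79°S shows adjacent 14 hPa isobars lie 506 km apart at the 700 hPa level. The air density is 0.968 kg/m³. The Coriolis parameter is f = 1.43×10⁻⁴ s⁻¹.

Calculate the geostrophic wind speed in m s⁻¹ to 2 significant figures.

Pressure gradient: |∂P/∂n| = 1400 Pa / 506000 m = 2.77×10⁻³ Pa/m
Geostrophic balance (pressure-gradient force = Coriolis force):
V_g = (1/(fρ)) |∂P/∂n| = 2.77×10⁻³ / (1.43×10⁻⁴ × 0.968) = 20.0 m/s

20 m s⁻¹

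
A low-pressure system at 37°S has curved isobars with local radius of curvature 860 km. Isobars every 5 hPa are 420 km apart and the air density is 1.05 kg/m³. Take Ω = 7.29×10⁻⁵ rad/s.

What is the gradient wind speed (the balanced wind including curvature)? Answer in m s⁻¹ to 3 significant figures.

11.2 m s⁻¹

Coriolis parameter at 37°S:
f = 2Ω sin φ = 2 × 7.29×10⁻⁵ × sin 37° = 8.77×10⁻⁵ s⁻¹
Pressure gradient: |∂P/∂n| = 500 Pa / 420000 m = 1.19×10⁻³ Pa/m
Geostrophic speed: V_g = |∂P/∂n|/(fρ) = 1.19×10⁻³/(8.77×10⁻⁵ × 1.05) = 12.9 m/s
Around a low, centrifugal force acts outward with Coriolis, so pressure-gradient force balances both:
(1/ρ)|∂P/∂n| = fV + V²/R  →  V² + fR·V − fR·V_g = 0
With fR = 8.77×10⁻⁵ × 860×10³ m = 75.5 m/s:
V = [−fR + √((fR)² + 4 fR V_g)]/2 = [−75.5 + √(75.5² + 4×75.5×12.9)]/2 = 11.2 m/s
Subgeostrophic (V < V_g = 12.9 m/s), as expected around a low.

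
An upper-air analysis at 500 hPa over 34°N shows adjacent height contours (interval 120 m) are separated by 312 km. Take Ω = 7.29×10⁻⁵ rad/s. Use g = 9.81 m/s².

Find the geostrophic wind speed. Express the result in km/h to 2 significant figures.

Coriolis parameter at 34°N:
f = 2Ω sin φ = 2 × 7.29×10⁻⁵ × sin 34° = 8.15×10⁻⁵ s⁻¹
Height gradient: |∂Z/∂n| = 120 m / 312000 m = 3.85×10⁻⁴
On a pressure surface, geostrophic balance gives V_g = (g/f)|∂Z/∂n|:
V_g = 9.81 × 3.85×10⁻⁴ / 8.15×10⁻⁵ = 46.3 m/s
Converting: 46.3 m/s × 3.6 = 170 km/h

170 km/h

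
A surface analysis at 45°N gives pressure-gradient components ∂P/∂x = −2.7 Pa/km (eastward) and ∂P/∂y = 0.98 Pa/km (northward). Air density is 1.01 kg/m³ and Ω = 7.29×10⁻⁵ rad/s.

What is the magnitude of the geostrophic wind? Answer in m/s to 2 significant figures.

Coriolis parameter at 45°N:
f = 2Ω sin φ = 2 × 7.29×10⁻⁵ × sin 45° = 1.03×10⁻⁴ s⁻¹
Component geostrophic relations (x east, y north):
u_g = −(1/(fρ)) ∂P/∂y,  v_g = (1/(fρ)) ∂P/∂x
u_g = −(0.98×10⁻³)/(1.03×10⁻⁴ × 1.01) = −9.41 m/s;  v_g = (−2.7×10⁻³)/(1.03×10⁻⁴ × 1.01) = −25.9 m/s
|V_g| = √(u_g² + v_g²) = 27.6 m/s

28 m/s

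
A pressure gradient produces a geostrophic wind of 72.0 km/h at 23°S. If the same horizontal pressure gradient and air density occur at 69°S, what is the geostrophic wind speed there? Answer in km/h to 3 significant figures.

30.1 km/h

With the same pressure gradient and density, V_g ∝ 1/f ∝ 1/sin φ.
V₂ = V₁ · sin φ₁ / sin φ₂ = 72.0 × sin 23° / sin 69°
V₂ = 72.0 × 0.3907/0.9336 = 30.1 km/h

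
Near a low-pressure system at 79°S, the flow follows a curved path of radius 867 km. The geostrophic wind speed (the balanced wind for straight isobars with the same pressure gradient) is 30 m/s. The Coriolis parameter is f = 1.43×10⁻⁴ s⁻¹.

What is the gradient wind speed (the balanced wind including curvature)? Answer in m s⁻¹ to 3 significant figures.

Around a low, centrifugal force acts outward with Coriolis, so pressure-gradient force balances both:
(1/ρ)|∂P/∂n| = fV + V²/R  →  V² + fR·V − fR·V_g = 0
With fR = 1.43×10⁻⁴ × 867×10³ m = 124 m/s:
V = [−fR + √((fR)² + 4 fR V_g)]/2 = [−124 + √(124² + 4×124×30)]/2 = 25 m/s
Subgeostrophic (V < V_g = 30 m/s), as expected around a low.

25.0 m s⁻¹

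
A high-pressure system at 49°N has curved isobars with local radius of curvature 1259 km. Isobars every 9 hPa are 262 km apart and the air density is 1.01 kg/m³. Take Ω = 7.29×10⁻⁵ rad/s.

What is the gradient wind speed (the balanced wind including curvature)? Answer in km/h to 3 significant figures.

Coriolis parameter at 49°N:
f = 2Ω sin φ = 2 × 7.29×10⁻⁵ × sin 49° = 1.10×10⁻⁴ s⁻¹
Pressure gradient: |∂P/∂n| = 900 Pa / 262000 m = 3.44×10⁻³ Pa/m
Geostrophic speed: V_g = |∂P/∂n|/(fρ) = 3.44×10⁻³/(1.10×10⁻⁴ × 1.01) = 30.9 m/s
Around a high, pressure-gradient force acts outward with centrifugal, so Coriolis balances both:
fV = (1/ρ)|∂P/∂n| + V²/R  →  V² − fR·V + fR·V_g = 0
With fR = 1.10×10⁻⁴ × 1259×10³ m = 139 m/s:
V = [fR − √((fR)² − 4 fR V_g)]/2 = [139 − √(139² − 4×139×30.9)]/2 = 46.6 m/s
Supergeostrophic (V > V_g = 30.9 m/s), as expected around a high.
Converting: 46.6 m/s × 3.6 = 168 km/h

168 km/h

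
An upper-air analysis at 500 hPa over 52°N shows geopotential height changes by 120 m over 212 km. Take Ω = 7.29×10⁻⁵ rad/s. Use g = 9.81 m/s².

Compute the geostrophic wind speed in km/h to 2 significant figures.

170 km/h

Coriolis parameter at 52°N:
f = 2Ω sin φ = 2 × 7.29×10⁻⁵ × sin 52° = 1.15×10⁻⁴ s⁻¹
Height gradient: |∂Z/∂n| = 120 m / 212000 m = 5.66×10⁻⁴
On a pressure surface, geostrophic balance gives V_g = (g/f)|∂Z/∂n|:
V_g = 9.81 × 5.66×10⁻⁴ / 1.15×10⁻⁴ = 48.3 m/s
Converting: 48.3 m/s × 3.6 = 170 km/h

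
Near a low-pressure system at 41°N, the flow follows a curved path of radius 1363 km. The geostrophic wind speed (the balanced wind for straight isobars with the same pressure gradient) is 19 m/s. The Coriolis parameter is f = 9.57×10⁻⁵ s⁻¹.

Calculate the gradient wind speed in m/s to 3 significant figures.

16.8 m/s

Around a low, centrifugal force acts outward with Coriolis, so pressure-gradient force balances both:
(1/ρ)|∂P/∂n| = fV + V²/R  →  V² + fR·V − fR·V_g = 0
With fR = 9.57×10⁻⁵ × 1363×10³ m = 130 m/s:
V = [−fR + √((fR)² + 4 fR V_g)]/2 = [−130 + √(130² + 4×130×19)]/2 = 16.8 m/s
Subgeostrophic (V < V_g = 19 m/s), as expected around a low.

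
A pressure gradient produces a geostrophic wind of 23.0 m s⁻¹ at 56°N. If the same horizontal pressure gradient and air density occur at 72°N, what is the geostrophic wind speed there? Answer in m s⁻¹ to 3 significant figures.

20.0 m s⁻¹

With the same pressure gradient and density, V_g ∝ 1/f ∝ 1/sin φ.
V₂ = V₁ · sin φ₁ / sin φ₂ = 23.0 × sin 56° / sin 72°
V₂ = 23.0 × 0.8290/0.9511 = 20.0 m s⁻¹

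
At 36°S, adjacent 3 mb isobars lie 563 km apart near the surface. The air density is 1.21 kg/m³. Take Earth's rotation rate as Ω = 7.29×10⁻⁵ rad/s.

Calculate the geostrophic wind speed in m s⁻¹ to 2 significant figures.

Coriolis parameter at 36°S:
f = 2Ω sin φ = 2 × 7.29×10⁻⁵ × sin 36° = 8.57×10⁻⁵ s⁻¹
Pressure gradient: |∂P/∂n| = 300 Pa / 563000 m = 5.33×10⁻⁴ Pa/m
Geostrophic balance (pressure-gradient force = Coriolis force):
V_g = (1/(fρ)) |∂P/∂n| = 5.33×10⁻⁴ / (8.57×10⁻⁵ × 1.21) = 5.14 m/s

5.1 m s⁻¹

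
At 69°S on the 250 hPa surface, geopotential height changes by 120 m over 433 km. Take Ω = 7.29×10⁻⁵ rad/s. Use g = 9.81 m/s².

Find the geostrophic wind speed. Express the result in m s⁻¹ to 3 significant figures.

Coriolis parameter at 69°S:
f = 2Ω sin φ = 2 × 7.29×10⁻⁵ × sin 69° = 1.36×10⁻⁴ s⁻¹
Height gradient: |∂Z/∂n| = 120 m / 433000 m = 2.77×10⁻⁴
On a pressure surface, geostrophic balance gives V_g = (g/f)|∂Z/∂n|:
V_g = 9.81 × 2.77×10⁻⁴ / 1.36×10⁻⁴ = 20.0 m/s

20.0 m s⁻¹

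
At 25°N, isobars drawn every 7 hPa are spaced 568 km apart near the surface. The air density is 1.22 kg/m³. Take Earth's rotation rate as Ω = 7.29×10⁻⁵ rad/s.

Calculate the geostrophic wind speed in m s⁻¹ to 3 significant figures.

16.4 m s⁻¹

Coriolis parameter at 25°N:
f = 2Ω sin φ = 2 × 7.29×10⁻⁵ × sin 25° = 6.16×10⁻⁵ s⁻¹
Pressure gradient: |∂P/∂n| = 700 Pa / 568000 m = 1.23×10⁻³ Pa/m
Geostrophic balance (pressure-gradient force = Coriolis force):
V_g = (1/(fρ)) |∂P/∂n| = 1.23×10⁻³ / (6.16×10⁻⁵ × 1.22) = 16.4 m/s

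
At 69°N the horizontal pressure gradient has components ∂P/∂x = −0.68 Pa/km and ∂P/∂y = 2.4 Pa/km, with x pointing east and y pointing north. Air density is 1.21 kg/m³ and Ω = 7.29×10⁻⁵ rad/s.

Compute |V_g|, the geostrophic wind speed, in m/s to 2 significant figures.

15 m/s

Coriolis parameter at 69°N:
f = 2Ω sin φ = 2 × 7.29×10⁻⁵ × sin 69° = 1.36×10⁻⁴ s⁻¹
Component geostrophic relations (x east, y north):
u_g = −(1/(fρ)) ∂P/∂y,  v_g = (1/(fρ)) ∂P/∂x
u_g = −(2.4×10⁻³)/(1.36×10⁻⁴ × 1.21) = −14.6 m/s;  v_g = (−0.68×10⁻³)/(1.36×10⁻⁴ × 1.21) = −4.13 m/s
|V_g| = √(u_g² + v_g²) = 15.1 m/s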